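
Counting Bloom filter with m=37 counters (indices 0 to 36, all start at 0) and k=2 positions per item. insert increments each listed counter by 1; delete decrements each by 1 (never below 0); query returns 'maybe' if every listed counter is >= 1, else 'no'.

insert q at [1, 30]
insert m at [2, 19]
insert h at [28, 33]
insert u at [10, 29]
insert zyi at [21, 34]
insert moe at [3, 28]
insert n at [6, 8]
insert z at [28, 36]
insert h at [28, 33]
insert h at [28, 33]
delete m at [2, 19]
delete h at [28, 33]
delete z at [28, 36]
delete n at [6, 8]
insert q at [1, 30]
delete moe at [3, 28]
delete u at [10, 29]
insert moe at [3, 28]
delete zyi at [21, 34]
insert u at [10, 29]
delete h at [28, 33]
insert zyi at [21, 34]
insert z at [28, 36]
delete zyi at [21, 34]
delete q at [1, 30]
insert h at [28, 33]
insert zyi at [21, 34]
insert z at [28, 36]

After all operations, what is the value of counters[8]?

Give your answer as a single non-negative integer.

Answer: 0

Derivation:
Step 1: insert q at [1, 30] -> counters=[0,1,0,0,0,0,0,0,0,0,0,0,0,0,0,0,0,0,0,0,0,0,0,0,0,0,0,0,0,0,1,0,0,0,0,0,0]
Step 2: insert m at [2, 19] -> counters=[0,1,1,0,0,0,0,0,0,0,0,0,0,0,0,0,0,0,0,1,0,0,0,0,0,0,0,0,0,0,1,0,0,0,0,0,0]
Step 3: insert h at [28, 33] -> counters=[0,1,1,0,0,0,0,0,0,0,0,0,0,0,0,0,0,0,0,1,0,0,0,0,0,0,0,0,1,0,1,0,0,1,0,0,0]
Step 4: insert u at [10, 29] -> counters=[0,1,1,0,0,0,0,0,0,0,1,0,0,0,0,0,0,0,0,1,0,0,0,0,0,0,0,0,1,1,1,0,0,1,0,0,0]
Step 5: insert zyi at [21, 34] -> counters=[0,1,1,0,0,0,0,0,0,0,1,0,0,0,0,0,0,0,0,1,0,1,0,0,0,0,0,0,1,1,1,0,0,1,1,0,0]
Step 6: insert moe at [3, 28] -> counters=[0,1,1,1,0,0,0,0,0,0,1,0,0,0,0,0,0,0,0,1,0,1,0,0,0,0,0,0,2,1,1,0,0,1,1,0,0]
Step 7: insert n at [6, 8] -> counters=[0,1,1,1,0,0,1,0,1,0,1,0,0,0,0,0,0,0,0,1,0,1,0,0,0,0,0,0,2,1,1,0,0,1,1,0,0]
Step 8: insert z at [28, 36] -> counters=[0,1,1,1,0,0,1,0,1,0,1,0,0,0,0,0,0,0,0,1,0,1,0,0,0,0,0,0,3,1,1,0,0,1,1,0,1]
Step 9: insert h at [28, 33] -> counters=[0,1,1,1,0,0,1,0,1,0,1,0,0,0,0,0,0,0,0,1,0,1,0,0,0,0,0,0,4,1,1,0,0,2,1,0,1]
Step 10: insert h at [28, 33] -> counters=[0,1,1,1,0,0,1,0,1,0,1,0,0,0,0,0,0,0,0,1,0,1,0,0,0,0,0,0,5,1,1,0,0,3,1,0,1]
Step 11: delete m at [2, 19] -> counters=[0,1,0,1,0,0,1,0,1,0,1,0,0,0,0,0,0,0,0,0,0,1,0,0,0,0,0,0,5,1,1,0,0,3,1,0,1]
Step 12: delete h at [28, 33] -> counters=[0,1,0,1,0,0,1,0,1,0,1,0,0,0,0,0,0,0,0,0,0,1,0,0,0,0,0,0,4,1,1,0,0,2,1,0,1]
Step 13: delete z at [28, 36] -> counters=[0,1,0,1,0,0,1,0,1,0,1,0,0,0,0,0,0,0,0,0,0,1,0,0,0,0,0,0,3,1,1,0,0,2,1,0,0]
Step 14: delete n at [6, 8] -> counters=[0,1,0,1,0,0,0,0,0,0,1,0,0,0,0,0,0,0,0,0,0,1,0,0,0,0,0,0,3,1,1,0,0,2,1,0,0]
Step 15: insert q at [1, 30] -> counters=[0,2,0,1,0,0,0,0,0,0,1,0,0,0,0,0,0,0,0,0,0,1,0,0,0,0,0,0,3,1,2,0,0,2,1,0,0]
Step 16: delete moe at [3, 28] -> counters=[0,2,0,0,0,0,0,0,0,0,1,0,0,0,0,0,0,0,0,0,0,1,0,0,0,0,0,0,2,1,2,0,0,2,1,0,0]
Step 17: delete u at [10, 29] -> counters=[0,2,0,0,0,0,0,0,0,0,0,0,0,0,0,0,0,0,0,0,0,1,0,0,0,0,0,0,2,0,2,0,0,2,1,0,0]
Step 18: insert moe at [3, 28] -> counters=[0,2,0,1,0,0,0,0,0,0,0,0,0,0,0,0,0,0,0,0,0,1,0,0,0,0,0,0,3,0,2,0,0,2,1,0,0]
Step 19: delete zyi at [21, 34] -> counters=[0,2,0,1,0,0,0,0,0,0,0,0,0,0,0,0,0,0,0,0,0,0,0,0,0,0,0,0,3,0,2,0,0,2,0,0,0]
Step 20: insert u at [10, 29] -> counters=[0,2,0,1,0,0,0,0,0,0,1,0,0,0,0,0,0,0,0,0,0,0,0,0,0,0,0,0,3,1,2,0,0,2,0,0,0]
Step 21: delete h at [28, 33] -> counters=[0,2,0,1,0,0,0,0,0,0,1,0,0,0,0,0,0,0,0,0,0,0,0,0,0,0,0,0,2,1,2,0,0,1,0,0,0]
Step 22: insert zyi at [21, 34] -> counters=[0,2,0,1,0,0,0,0,0,0,1,0,0,0,0,0,0,0,0,0,0,1,0,0,0,0,0,0,2,1,2,0,0,1,1,0,0]
Step 23: insert z at [28, 36] -> counters=[0,2,0,1,0,0,0,0,0,0,1,0,0,0,0,0,0,0,0,0,0,1,0,0,0,0,0,0,3,1,2,0,0,1,1,0,1]
Step 24: delete zyi at [21, 34] -> counters=[0,2,0,1,0,0,0,0,0,0,1,0,0,0,0,0,0,0,0,0,0,0,0,0,0,0,0,0,3,1,2,0,0,1,0,0,1]
Step 25: delete q at [1, 30] -> counters=[0,1,0,1,0,0,0,0,0,0,1,0,0,0,0,0,0,0,0,0,0,0,0,0,0,0,0,0,3,1,1,0,0,1,0,0,1]
Step 26: insert h at [28, 33] -> counters=[0,1,0,1,0,0,0,0,0,0,1,0,0,0,0,0,0,0,0,0,0,0,0,0,0,0,0,0,4,1,1,0,0,2,0,0,1]
Step 27: insert zyi at [21, 34] -> counters=[0,1,0,1,0,0,0,0,0,0,1,0,0,0,0,0,0,0,0,0,0,1,0,0,0,0,0,0,4,1,1,0,0,2,1,0,1]
Step 28: insert z at [28, 36] -> counters=[0,1,0,1,0,0,0,0,0,0,1,0,0,0,0,0,0,0,0,0,0,1,0,0,0,0,0,0,5,1,1,0,0,2,1,0,2]
Final counters=[0,1,0,1,0,0,0,0,0,0,1,0,0,0,0,0,0,0,0,0,0,1,0,0,0,0,0,0,5,1,1,0,0,2,1,0,2] -> counters[8]=0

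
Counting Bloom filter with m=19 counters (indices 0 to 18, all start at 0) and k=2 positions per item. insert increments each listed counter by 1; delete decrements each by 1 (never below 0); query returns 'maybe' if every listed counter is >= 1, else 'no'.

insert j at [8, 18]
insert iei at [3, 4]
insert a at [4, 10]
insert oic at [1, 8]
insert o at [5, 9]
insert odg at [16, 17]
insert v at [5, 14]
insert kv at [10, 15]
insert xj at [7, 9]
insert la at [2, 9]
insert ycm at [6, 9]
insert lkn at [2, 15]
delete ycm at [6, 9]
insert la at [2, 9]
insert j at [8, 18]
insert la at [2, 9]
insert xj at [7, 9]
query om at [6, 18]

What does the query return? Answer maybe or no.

Step 1: insert j at [8, 18] -> counters=[0,0,0,0,0,0,0,0,1,0,0,0,0,0,0,0,0,0,1]
Step 2: insert iei at [3, 4] -> counters=[0,0,0,1,1,0,0,0,1,0,0,0,0,0,0,0,0,0,1]
Step 3: insert a at [4, 10] -> counters=[0,0,0,1,2,0,0,0,1,0,1,0,0,0,0,0,0,0,1]
Step 4: insert oic at [1, 8] -> counters=[0,1,0,1,2,0,0,0,2,0,1,0,0,0,0,0,0,0,1]
Step 5: insert o at [5, 9] -> counters=[0,1,0,1,2,1,0,0,2,1,1,0,0,0,0,0,0,0,1]
Step 6: insert odg at [16, 17] -> counters=[0,1,0,1,2,1,0,0,2,1,1,0,0,0,0,0,1,1,1]
Step 7: insert v at [5, 14] -> counters=[0,1,0,1,2,2,0,0,2,1,1,0,0,0,1,0,1,1,1]
Step 8: insert kv at [10, 15] -> counters=[0,1,0,1,2,2,0,0,2,1,2,0,0,0,1,1,1,1,1]
Step 9: insert xj at [7, 9] -> counters=[0,1,0,1,2,2,0,1,2,2,2,0,0,0,1,1,1,1,1]
Step 10: insert la at [2, 9] -> counters=[0,1,1,1,2,2,0,1,2,3,2,0,0,0,1,1,1,1,1]
Step 11: insert ycm at [6, 9] -> counters=[0,1,1,1,2,2,1,1,2,4,2,0,0,0,1,1,1,1,1]
Step 12: insert lkn at [2, 15] -> counters=[0,1,2,1,2,2,1,1,2,4,2,0,0,0,1,2,1,1,1]
Step 13: delete ycm at [6, 9] -> counters=[0,1,2,1,2,2,0,1,2,3,2,0,0,0,1,2,1,1,1]
Step 14: insert la at [2, 9] -> counters=[0,1,3,1,2,2,0,1,2,4,2,0,0,0,1,2,1,1,1]
Step 15: insert j at [8, 18] -> counters=[0,1,3,1,2,2,0,1,3,4,2,0,0,0,1,2,1,1,2]
Step 16: insert la at [2, 9] -> counters=[0,1,4,1,2,2,0,1,3,5,2,0,0,0,1,2,1,1,2]
Step 17: insert xj at [7, 9] -> counters=[0,1,4,1,2,2,0,2,3,6,2,0,0,0,1,2,1,1,2]
Query om: check counters[6]=0 counters[18]=2 -> no

Answer: no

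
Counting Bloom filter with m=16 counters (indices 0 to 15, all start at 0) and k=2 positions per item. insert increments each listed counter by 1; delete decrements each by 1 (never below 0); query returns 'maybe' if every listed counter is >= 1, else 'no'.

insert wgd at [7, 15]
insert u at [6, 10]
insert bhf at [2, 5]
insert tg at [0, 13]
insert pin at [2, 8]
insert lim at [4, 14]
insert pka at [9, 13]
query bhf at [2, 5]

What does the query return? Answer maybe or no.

Answer: maybe

Derivation:
Step 1: insert wgd at [7, 15] -> counters=[0,0,0,0,0,0,0,1,0,0,0,0,0,0,0,1]
Step 2: insert u at [6, 10] -> counters=[0,0,0,0,0,0,1,1,0,0,1,0,0,0,0,1]
Step 3: insert bhf at [2, 5] -> counters=[0,0,1,0,0,1,1,1,0,0,1,0,0,0,0,1]
Step 4: insert tg at [0, 13] -> counters=[1,0,1,0,0,1,1,1,0,0,1,0,0,1,0,1]
Step 5: insert pin at [2, 8] -> counters=[1,0,2,0,0,1,1,1,1,0,1,0,0,1,0,1]
Step 6: insert lim at [4, 14] -> counters=[1,0,2,0,1,1,1,1,1,0,1,0,0,1,1,1]
Step 7: insert pka at [9, 13] -> counters=[1,0,2,0,1,1,1,1,1,1,1,0,0,2,1,1]
Query bhf: check counters[2]=2 counters[5]=1 -> maybe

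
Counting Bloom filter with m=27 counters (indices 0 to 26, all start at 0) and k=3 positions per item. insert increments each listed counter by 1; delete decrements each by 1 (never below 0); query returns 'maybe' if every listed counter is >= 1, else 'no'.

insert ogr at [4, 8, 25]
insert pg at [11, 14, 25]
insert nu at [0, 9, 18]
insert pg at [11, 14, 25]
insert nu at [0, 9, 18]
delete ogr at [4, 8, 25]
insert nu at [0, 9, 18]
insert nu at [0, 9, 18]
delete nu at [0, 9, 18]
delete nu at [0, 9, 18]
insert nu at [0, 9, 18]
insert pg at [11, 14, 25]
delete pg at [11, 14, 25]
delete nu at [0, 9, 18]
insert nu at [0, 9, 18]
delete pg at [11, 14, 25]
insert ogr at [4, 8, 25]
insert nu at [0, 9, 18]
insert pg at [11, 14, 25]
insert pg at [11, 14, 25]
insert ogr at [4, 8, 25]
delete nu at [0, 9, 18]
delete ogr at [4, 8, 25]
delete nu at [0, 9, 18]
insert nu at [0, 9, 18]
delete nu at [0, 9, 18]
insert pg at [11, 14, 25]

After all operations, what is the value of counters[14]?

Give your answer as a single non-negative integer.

Step 1: insert ogr at [4, 8, 25] -> counters=[0,0,0,0,1,0,0,0,1,0,0,0,0,0,0,0,0,0,0,0,0,0,0,0,0,1,0]
Step 2: insert pg at [11, 14, 25] -> counters=[0,0,0,0,1,0,0,0,1,0,0,1,0,0,1,0,0,0,0,0,0,0,0,0,0,2,0]
Step 3: insert nu at [0, 9, 18] -> counters=[1,0,0,0,1,0,0,0,1,1,0,1,0,0,1,0,0,0,1,0,0,0,0,0,0,2,0]
Step 4: insert pg at [11, 14, 25] -> counters=[1,0,0,0,1,0,0,0,1,1,0,2,0,0,2,0,0,0,1,0,0,0,0,0,0,3,0]
Step 5: insert nu at [0, 9, 18] -> counters=[2,0,0,0,1,0,0,0,1,2,0,2,0,0,2,0,0,0,2,0,0,0,0,0,0,3,0]
Step 6: delete ogr at [4, 8, 25] -> counters=[2,0,0,0,0,0,0,0,0,2,0,2,0,0,2,0,0,0,2,0,0,0,0,0,0,2,0]
Step 7: insert nu at [0, 9, 18] -> counters=[3,0,0,0,0,0,0,0,0,3,0,2,0,0,2,0,0,0,3,0,0,0,0,0,0,2,0]
Step 8: insert nu at [0, 9, 18] -> counters=[4,0,0,0,0,0,0,0,0,4,0,2,0,0,2,0,0,0,4,0,0,0,0,0,0,2,0]
Step 9: delete nu at [0, 9, 18] -> counters=[3,0,0,0,0,0,0,0,0,3,0,2,0,0,2,0,0,0,3,0,0,0,0,0,0,2,0]
Step 10: delete nu at [0, 9, 18] -> counters=[2,0,0,0,0,0,0,0,0,2,0,2,0,0,2,0,0,0,2,0,0,0,0,0,0,2,0]
Step 11: insert nu at [0, 9, 18] -> counters=[3,0,0,0,0,0,0,0,0,3,0,2,0,0,2,0,0,0,3,0,0,0,0,0,0,2,0]
Step 12: insert pg at [11, 14, 25] -> counters=[3,0,0,0,0,0,0,0,0,3,0,3,0,0,3,0,0,0,3,0,0,0,0,0,0,3,0]
Step 13: delete pg at [11, 14, 25] -> counters=[3,0,0,0,0,0,0,0,0,3,0,2,0,0,2,0,0,0,3,0,0,0,0,0,0,2,0]
Step 14: delete nu at [0, 9, 18] -> counters=[2,0,0,0,0,0,0,0,0,2,0,2,0,0,2,0,0,0,2,0,0,0,0,0,0,2,0]
Step 15: insert nu at [0, 9, 18] -> counters=[3,0,0,0,0,0,0,0,0,3,0,2,0,0,2,0,0,0,3,0,0,0,0,0,0,2,0]
Step 16: delete pg at [11, 14, 25] -> counters=[3,0,0,0,0,0,0,0,0,3,0,1,0,0,1,0,0,0,3,0,0,0,0,0,0,1,0]
Step 17: insert ogr at [4, 8, 25] -> counters=[3,0,0,0,1,0,0,0,1,3,0,1,0,0,1,0,0,0,3,0,0,0,0,0,0,2,0]
Step 18: insert nu at [0, 9, 18] -> counters=[4,0,0,0,1,0,0,0,1,4,0,1,0,0,1,0,0,0,4,0,0,0,0,0,0,2,0]
Step 19: insert pg at [11, 14, 25] -> counters=[4,0,0,0,1,0,0,0,1,4,0,2,0,0,2,0,0,0,4,0,0,0,0,0,0,3,0]
Step 20: insert pg at [11, 14, 25] -> counters=[4,0,0,0,1,0,0,0,1,4,0,3,0,0,3,0,0,0,4,0,0,0,0,0,0,4,0]
Step 21: insert ogr at [4, 8, 25] -> counters=[4,0,0,0,2,0,0,0,2,4,0,3,0,0,3,0,0,0,4,0,0,0,0,0,0,5,0]
Step 22: delete nu at [0, 9, 18] -> counters=[3,0,0,0,2,0,0,0,2,3,0,3,0,0,3,0,0,0,3,0,0,0,0,0,0,5,0]
Step 23: delete ogr at [4, 8, 25] -> counters=[3,0,0,0,1,0,0,0,1,3,0,3,0,0,3,0,0,0,3,0,0,0,0,0,0,4,0]
Step 24: delete nu at [0, 9, 18] -> counters=[2,0,0,0,1,0,0,0,1,2,0,3,0,0,3,0,0,0,2,0,0,0,0,0,0,4,0]
Step 25: insert nu at [0, 9, 18] -> counters=[3,0,0,0,1,0,0,0,1,3,0,3,0,0,3,0,0,0,3,0,0,0,0,0,0,4,0]
Step 26: delete nu at [0, 9, 18] -> counters=[2,0,0,0,1,0,0,0,1,2,0,3,0,0,3,0,0,0,2,0,0,0,0,0,0,4,0]
Step 27: insert pg at [11, 14, 25] -> counters=[2,0,0,0,1,0,0,0,1,2,0,4,0,0,4,0,0,0,2,0,0,0,0,0,0,5,0]
Final counters=[2,0,0,0,1,0,0,0,1,2,0,4,0,0,4,0,0,0,2,0,0,0,0,0,0,5,0] -> counters[14]=4

Answer: 4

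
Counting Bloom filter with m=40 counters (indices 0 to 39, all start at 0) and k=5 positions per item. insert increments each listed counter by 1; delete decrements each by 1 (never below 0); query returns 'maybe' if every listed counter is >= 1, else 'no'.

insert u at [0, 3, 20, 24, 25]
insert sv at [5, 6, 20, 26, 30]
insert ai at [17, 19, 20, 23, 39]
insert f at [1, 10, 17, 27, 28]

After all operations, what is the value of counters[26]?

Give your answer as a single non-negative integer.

Step 1: insert u at [0, 3, 20, 24, 25] -> counters=[1,0,0,1,0,0,0,0,0,0,0,0,0,0,0,0,0,0,0,0,1,0,0,0,1,1,0,0,0,0,0,0,0,0,0,0,0,0,0,0]
Step 2: insert sv at [5, 6, 20, 26, 30] -> counters=[1,0,0,1,0,1,1,0,0,0,0,0,0,0,0,0,0,0,0,0,2,0,0,0,1,1,1,0,0,0,1,0,0,0,0,0,0,0,0,0]
Step 3: insert ai at [17, 19, 20, 23, 39] -> counters=[1,0,0,1,0,1,1,0,0,0,0,0,0,0,0,0,0,1,0,1,3,0,0,1,1,1,1,0,0,0,1,0,0,0,0,0,0,0,0,1]
Step 4: insert f at [1, 10, 17, 27, 28] -> counters=[1,1,0,1,0,1,1,0,0,0,1,0,0,0,0,0,0,2,0,1,3,0,0,1,1,1,1,1,1,0,1,0,0,0,0,0,0,0,0,1]
Final counters=[1,1,0,1,0,1,1,0,0,0,1,0,0,0,0,0,0,2,0,1,3,0,0,1,1,1,1,1,1,0,1,0,0,0,0,0,0,0,0,1] -> counters[26]=1

Answer: 1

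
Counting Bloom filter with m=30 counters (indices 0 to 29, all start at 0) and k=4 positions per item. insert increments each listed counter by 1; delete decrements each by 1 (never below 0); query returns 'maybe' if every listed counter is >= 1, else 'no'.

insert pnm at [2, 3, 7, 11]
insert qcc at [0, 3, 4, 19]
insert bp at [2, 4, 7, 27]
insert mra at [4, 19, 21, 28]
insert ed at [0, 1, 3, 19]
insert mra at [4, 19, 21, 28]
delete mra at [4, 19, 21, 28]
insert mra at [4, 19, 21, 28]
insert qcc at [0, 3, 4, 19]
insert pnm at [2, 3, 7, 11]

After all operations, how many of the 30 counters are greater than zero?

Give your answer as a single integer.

Answer: 11

Derivation:
Step 1: insert pnm at [2, 3, 7, 11] -> counters=[0,0,1,1,0,0,0,1,0,0,0,1,0,0,0,0,0,0,0,0,0,0,0,0,0,0,0,0,0,0]
Step 2: insert qcc at [0, 3, 4, 19] -> counters=[1,0,1,2,1,0,0,1,0,0,0,1,0,0,0,0,0,0,0,1,0,0,0,0,0,0,0,0,0,0]
Step 3: insert bp at [2, 4, 7, 27] -> counters=[1,0,2,2,2,0,0,2,0,0,0,1,0,0,0,0,0,0,0,1,0,0,0,0,0,0,0,1,0,0]
Step 4: insert mra at [4, 19, 21, 28] -> counters=[1,0,2,2,3,0,0,2,0,0,0,1,0,0,0,0,0,0,0,2,0,1,0,0,0,0,0,1,1,0]
Step 5: insert ed at [0, 1, 3, 19] -> counters=[2,1,2,3,3,0,0,2,0,0,0,1,0,0,0,0,0,0,0,3,0,1,0,0,0,0,0,1,1,0]
Step 6: insert mra at [4, 19, 21, 28] -> counters=[2,1,2,3,4,0,0,2,0,0,0,1,0,0,0,0,0,0,0,4,0,2,0,0,0,0,0,1,2,0]
Step 7: delete mra at [4, 19, 21, 28] -> counters=[2,1,2,3,3,0,0,2,0,0,0,1,0,0,0,0,0,0,0,3,0,1,0,0,0,0,0,1,1,0]
Step 8: insert mra at [4, 19, 21, 28] -> counters=[2,1,2,3,4,0,0,2,0,0,0,1,0,0,0,0,0,0,0,4,0,2,0,0,0,0,0,1,2,0]
Step 9: insert qcc at [0, 3, 4, 19] -> counters=[3,1,2,4,5,0,0,2,0,0,0,1,0,0,0,0,0,0,0,5,0,2,0,0,0,0,0,1,2,0]
Step 10: insert pnm at [2, 3, 7, 11] -> counters=[3,1,3,5,5,0,0,3,0,0,0,2,0,0,0,0,0,0,0,5,0,2,0,0,0,0,0,1,2,0]
Final counters=[3,1,3,5,5,0,0,3,0,0,0,2,0,0,0,0,0,0,0,5,0,2,0,0,0,0,0,1,2,0] -> 11 nonzero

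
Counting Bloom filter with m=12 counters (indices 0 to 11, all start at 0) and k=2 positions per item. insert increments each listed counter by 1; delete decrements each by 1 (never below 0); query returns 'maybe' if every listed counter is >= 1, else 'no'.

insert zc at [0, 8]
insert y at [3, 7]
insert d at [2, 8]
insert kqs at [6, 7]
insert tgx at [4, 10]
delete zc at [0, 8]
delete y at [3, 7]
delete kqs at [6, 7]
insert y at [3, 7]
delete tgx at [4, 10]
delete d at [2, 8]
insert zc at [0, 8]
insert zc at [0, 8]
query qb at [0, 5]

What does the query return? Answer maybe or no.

Step 1: insert zc at [0, 8] -> counters=[1,0,0,0,0,0,0,0,1,0,0,0]
Step 2: insert y at [3, 7] -> counters=[1,0,0,1,0,0,0,1,1,0,0,0]
Step 3: insert d at [2, 8] -> counters=[1,0,1,1,0,0,0,1,2,0,0,0]
Step 4: insert kqs at [6, 7] -> counters=[1,0,1,1,0,0,1,2,2,0,0,0]
Step 5: insert tgx at [4, 10] -> counters=[1,0,1,1,1,0,1,2,2,0,1,0]
Step 6: delete zc at [0, 8] -> counters=[0,0,1,1,1,0,1,2,1,0,1,0]
Step 7: delete y at [3, 7] -> counters=[0,0,1,0,1,0,1,1,1,0,1,0]
Step 8: delete kqs at [6, 7] -> counters=[0,0,1,0,1,0,0,0,1,0,1,0]
Step 9: insert y at [3, 7] -> counters=[0,0,1,1,1,0,0,1,1,0,1,0]
Step 10: delete tgx at [4, 10] -> counters=[0,0,1,1,0,0,0,1,1,0,0,0]
Step 11: delete d at [2, 8] -> counters=[0,0,0,1,0,0,0,1,0,0,0,0]
Step 12: insert zc at [0, 8] -> counters=[1,0,0,1,0,0,0,1,1,0,0,0]
Step 13: insert zc at [0, 8] -> counters=[2,0,0,1,0,0,0,1,2,0,0,0]
Query qb: check counters[0]=2 counters[5]=0 -> no

Answer: no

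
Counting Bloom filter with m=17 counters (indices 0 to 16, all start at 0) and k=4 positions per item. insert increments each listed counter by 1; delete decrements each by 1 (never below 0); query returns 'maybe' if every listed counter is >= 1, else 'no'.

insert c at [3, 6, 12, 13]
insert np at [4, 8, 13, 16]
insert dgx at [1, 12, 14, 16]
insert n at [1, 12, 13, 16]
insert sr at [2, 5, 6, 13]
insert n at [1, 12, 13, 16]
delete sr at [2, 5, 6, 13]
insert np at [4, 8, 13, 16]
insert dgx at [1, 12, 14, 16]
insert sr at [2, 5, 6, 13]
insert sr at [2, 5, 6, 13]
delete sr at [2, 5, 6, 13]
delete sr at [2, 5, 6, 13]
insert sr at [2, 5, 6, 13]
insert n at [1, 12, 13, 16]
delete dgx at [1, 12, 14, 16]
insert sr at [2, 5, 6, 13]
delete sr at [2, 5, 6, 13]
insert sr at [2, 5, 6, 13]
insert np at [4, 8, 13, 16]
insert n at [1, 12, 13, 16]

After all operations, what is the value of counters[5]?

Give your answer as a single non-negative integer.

Step 1: insert c at [3, 6, 12, 13] -> counters=[0,0,0,1,0,0,1,0,0,0,0,0,1,1,0,0,0]
Step 2: insert np at [4, 8, 13, 16] -> counters=[0,0,0,1,1,0,1,0,1,0,0,0,1,2,0,0,1]
Step 3: insert dgx at [1, 12, 14, 16] -> counters=[0,1,0,1,1,0,1,0,1,0,0,0,2,2,1,0,2]
Step 4: insert n at [1, 12, 13, 16] -> counters=[0,2,0,1,1,0,1,0,1,0,0,0,3,3,1,0,3]
Step 5: insert sr at [2, 5, 6, 13] -> counters=[0,2,1,1,1,1,2,0,1,0,0,0,3,4,1,0,3]
Step 6: insert n at [1, 12, 13, 16] -> counters=[0,3,1,1,1,1,2,0,1,0,0,0,4,5,1,0,4]
Step 7: delete sr at [2, 5, 6, 13] -> counters=[0,3,0,1,1,0,1,0,1,0,0,0,4,4,1,0,4]
Step 8: insert np at [4, 8, 13, 16] -> counters=[0,3,0,1,2,0,1,0,2,0,0,0,4,5,1,0,5]
Step 9: insert dgx at [1, 12, 14, 16] -> counters=[0,4,0,1,2,0,1,0,2,0,0,0,5,5,2,0,6]
Step 10: insert sr at [2, 5, 6, 13] -> counters=[0,4,1,1,2,1,2,0,2,0,0,0,5,6,2,0,6]
Step 11: insert sr at [2, 5, 6, 13] -> counters=[0,4,2,1,2,2,3,0,2,0,0,0,5,7,2,0,6]
Step 12: delete sr at [2, 5, 6, 13] -> counters=[0,4,1,1,2,1,2,0,2,0,0,0,5,6,2,0,6]
Step 13: delete sr at [2, 5, 6, 13] -> counters=[0,4,0,1,2,0,1,0,2,0,0,0,5,5,2,0,6]
Step 14: insert sr at [2, 5, 6, 13] -> counters=[0,4,1,1,2,1,2,0,2,0,0,0,5,6,2,0,6]
Step 15: insert n at [1, 12, 13, 16] -> counters=[0,5,1,1,2,1,2,0,2,0,0,0,6,7,2,0,7]
Step 16: delete dgx at [1, 12, 14, 16] -> counters=[0,4,1,1,2,1,2,0,2,0,0,0,5,7,1,0,6]
Step 17: insert sr at [2, 5, 6, 13] -> counters=[0,4,2,1,2,2,3,0,2,0,0,0,5,8,1,0,6]
Step 18: delete sr at [2, 5, 6, 13] -> counters=[0,4,1,1,2,1,2,0,2,0,0,0,5,7,1,0,6]
Step 19: insert sr at [2, 5, 6, 13] -> counters=[0,4,2,1,2,2,3,0,2,0,0,0,5,8,1,0,6]
Step 20: insert np at [4, 8, 13, 16] -> counters=[0,4,2,1,3,2,3,0,3,0,0,0,5,9,1,0,7]
Step 21: insert n at [1, 12, 13, 16] -> counters=[0,5,2,1,3,2,3,0,3,0,0,0,6,10,1,0,8]
Final counters=[0,5,2,1,3,2,3,0,3,0,0,0,6,10,1,0,8] -> counters[5]=2

Answer: 2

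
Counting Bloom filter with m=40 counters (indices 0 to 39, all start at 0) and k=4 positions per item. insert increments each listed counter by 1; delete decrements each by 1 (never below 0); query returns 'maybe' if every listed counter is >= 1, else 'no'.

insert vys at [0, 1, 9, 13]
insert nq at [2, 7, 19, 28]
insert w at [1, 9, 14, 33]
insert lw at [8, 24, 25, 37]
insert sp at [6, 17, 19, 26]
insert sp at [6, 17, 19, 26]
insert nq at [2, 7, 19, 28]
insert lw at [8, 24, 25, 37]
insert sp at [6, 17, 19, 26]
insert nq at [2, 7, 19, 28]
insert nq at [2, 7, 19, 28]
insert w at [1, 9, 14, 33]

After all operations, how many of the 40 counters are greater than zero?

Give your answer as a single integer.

Answer: 17

Derivation:
Step 1: insert vys at [0, 1, 9, 13] -> counters=[1,1,0,0,0,0,0,0,0,1,0,0,0,1,0,0,0,0,0,0,0,0,0,0,0,0,0,0,0,0,0,0,0,0,0,0,0,0,0,0]
Step 2: insert nq at [2, 7, 19, 28] -> counters=[1,1,1,0,0,0,0,1,0,1,0,0,0,1,0,0,0,0,0,1,0,0,0,0,0,0,0,0,1,0,0,0,0,0,0,0,0,0,0,0]
Step 3: insert w at [1, 9, 14, 33] -> counters=[1,2,1,0,0,0,0,1,0,2,0,0,0,1,1,0,0,0,0,1,0,0,0,0,0,0,0,0,1,0,0,0,0,1,0,0,0,0,0,0]
Step 4: insert lw at [8, 24, 25, 37] -> counters=[1,2,1,0,0,0,0,1,1,2,0,0,0,1,1,0,0,0,0,1,0,0,0,0,1,1,0,0,1,0,0,0,0,1,0,0,0,1,0,0]
Step 5: insert sp at [6, 17, 19, 26] -> counters=[1,2,1,0,0,0,1,1,1,2,0,0,0,1,1,0,0,1,0,2,0,0,0,0,1,1,1,0,1,0,0,0,0,1,0,0,0,1,0,0]
Step 6: insert sp at [6, 17, 19, 26] -> counters=[1,2,1,0,0,0,2,1,1,2,0,0,0,1,1,0,0,2,0,3,0,0,0,0,1,1,2,0,1,0,0,0,0,1,0,0,0,1,0,0]
Step 7: insert nq at [2, 7, 19, 28] -> counters=[1,2,2,0,0,0,2,2,1,2,0,0,0,1,1,0,0,2,0,4,0,0,0,0,1,1,2,0,2,0,0,0,0,1,0,0,0,1,0,0]
Step 8: insert lw at [8, 24, 25, 37] -> counters=[1,2,2,0,0,0,2,2,2,2,0,0,0,1,1,0,0,2,0,4,0,0,0,0,2,2,2,0,2,0,0,0,0,1,0,0,0,2,0,0]
Step 9: insert sp at [6, 17, 19, 26] -> counters=[1,2,2,0,0,0,3,2,2,2,0,0,0,1,1,0,0,3,0,5,0,0,0,0,2,2,3,0,2,0,0,0,0,1,0,0,0,2,0,0]
Step 10: insert nq at [2, 7, 19, 28] -> counters=[1,2,3,0,0,0,3,3,2,2,0,0,0,1,1,0,0,3,0,6,0,0,0,0,2,2,3,0,3,0,0,0,0,1,0,0,0,2,0,0]
Step 11: insert nq at [2, 7, 19, 28] -> counters=[1,2,4,0,0,0,3,4,2,2,0,0,0,1,1,0,0,3,0,7,0,0,0,0,2,2,3,0,4,0,0,0,0,1,0,0,0,2,0,0]
Step 12: insert w at [1, 9, 14, 33] -> counters=[1,3,4,0,0,0,3,4,2,3,0,0,0,1,2,0,0,3,0,7,0,0,0,0,2,2,3,0,4,0,0,0,0,2,0,0,0,2,0,0]
Final counters=[1,3,4,0,0,0,3,4,2,3,0,0,0,1,2,0,0,3,0,7,0,0,0,0,2,2,3,0,4,0,0,0,0,2,0,0,0,2,0,0] -> 17 nonzero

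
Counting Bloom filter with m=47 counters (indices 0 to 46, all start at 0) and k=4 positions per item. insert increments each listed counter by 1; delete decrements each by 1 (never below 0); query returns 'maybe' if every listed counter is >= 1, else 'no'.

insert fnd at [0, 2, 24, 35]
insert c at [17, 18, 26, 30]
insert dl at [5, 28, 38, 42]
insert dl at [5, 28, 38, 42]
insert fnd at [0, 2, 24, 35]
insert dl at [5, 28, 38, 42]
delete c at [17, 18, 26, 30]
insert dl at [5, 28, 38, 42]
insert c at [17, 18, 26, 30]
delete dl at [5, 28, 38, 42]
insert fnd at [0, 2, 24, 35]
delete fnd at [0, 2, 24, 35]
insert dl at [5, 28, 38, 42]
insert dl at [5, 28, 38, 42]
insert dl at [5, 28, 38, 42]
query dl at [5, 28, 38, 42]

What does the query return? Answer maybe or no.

Step 1: insert fnd at [0, 2, 24, 35] -> counters=[1,0,1,0,0,0,0,0,0,0,0,0,0,0,0,0,0,0,0,0,0,0,0,0,1,0,0,0,0,0,0,0,0,0,0,1,0,0,0,0,0,0,0,0,0,0,0]
Step 2: insert c at [17, 18, 26, 30] -> counters=[1,0,1,0,0,0,0,0,0,0,0,0,0,0,0,0,0,1,1,0,0,0,0,0,1,0,1,0,0,0,1,0,0,0,0,1,0,0,0,0,0,0,0,0,0,0,0]
Step 3: insert dl at [5, 28, 38, 42] -> counters=[1,0,1,0,0,1,0,0,0,0,0,0,0,0,0,0,0,1,1,0,0,0,0,0,1,0,1,0,1,0,1,0,0,0,0,1,0,0,1,0,0,0,1,0,0,0,0]
Step 4: insert dl at [5, 28, 38, 42] -> counters=[1,0,1,0,0,2,0,0,0,0,0,0,0,0,0,0,0,1,1,0,0,0,0,0,1,0,1,0,2,0,1,0,0,0,0,1,0,0,2,0,0,0,2,0,0,0,0]
Step 5: insert fnd at [0, 2, 24, 35] -> counters=[2,0,2,0,0,2,0,0,0,0,0,0,0,0,0,0,0,1,1,0,0,0,0,0,2,0,1,0,2,0,1,0,0,0,0,2,0,0,2,0,0,0,2,0,0,0,0]
Step 6: insert dl at [5, 28, 38, 42] -> counters=[2,0,2,0,0,3,0,0,0,0,0,0,0,0,0,0,0,1,1,0,0,0,0,0,2,0,1,0,3,0,1,0,0,0,0,2,0,0,3,0,0,0,3,0,0,0,0]
Step 7: delete c at [17, 18, 26, 30] -> counters=[2,0,2,0,0,3,0,0,0,0,0,0,0,0,0,0,0,0,0,0,0,0,0,0,2,0,0,0,3,0,0,0,0,0,0,2,0,0,3,0,0,0,3,0,0,0,0]
Step 8: insert dl at [5, 28, 38, 42] -> counters=[2,0,2,0,0,4,0,0,0,0,0,0,0,0,0,0,0,0,0,0,0,0,0,0,2,0,0,0,4,0,0,0,0,0,0,2,0,0,4,0,0,0,4,0,0,0,0]
Step 9: insert c at [17, 18, 26, 30] -> counters=[2,0,2,0,0,4,0,0,0,0,0,0,0,0,0,0,0,1,1,0,0,0,0,0,2,0,1,0,4,0,1,0,0,0,0,2,0,0,4,0,0,0,4,0,0,0,0]
Step 10: delete dl at [5, 28, 38, 42] -> counters=[2,0,2,0,0,3,0,0,0,0,0,0,0,0,0,0,0,1,1,0,0,0,0,0,2,0,1,0,3,0,1,0,0,0,0,2,0,0,3,0,0,0,3,0,0,0,0]
Step 11: insert fnd at [0, 2, 24, 35] -> counters=[3,0,3,0,0,3,0,0,0,0,0,0,0,0,0,0,0,1,1,0,0,0,0,0,3,0,1,0,3,0,1,0,0,0,0,3,0,0,3,0,0,0,3,0,0,0,0]
Step 12: delete fnd at [0, 2, 24, 35] -> counters=[2,0,2,0,0,3,0,0,0,0,0,0,0,0,0,0,0,1,1,0,0,0,0,0,2,0,1,0,3,0,1,0,0,0,0,2,0,0,3,0,0,0,3,0,0,0,0]
Step 13: insert dl at [5, 28, 38, 42] -> counters=[2,0,2,0,0,4,0,0,0,0,0,0,0,0,0,0,0,1,1,0,0,0,0,0,2,0,1,0,4,0,1,0,0,0,0,2,0,0,4,0,0,0,4,0,0,0,0]
Step 14: insert dl at [5, 28, 38, 42] -> counters=[2,0,2,0,0,5,0,0,0,0,0,0,0,0,0,0,0,1,1,0,0,0,0,0,2,0,1,0,5,0,1,0,0,0,0,2,0,0,5,0,0,0,5,0,0,0,0]
Step 15: insert dl at [5, 28, 38, 42] -> counters=[2,0,2,0,0,6,0,0,0,0,0,0,0,0,0,0,0,1,1,0,0,0,0,0,2,0,1,0,6,0,1,0,0,0,0,2,0,0,6,0,0,0,6,0,0,0,0]
Query dl: check counters[5]=6 counters[28]=6 counters[38]=6 counters[42]=6 -> maybe

Answer: maybe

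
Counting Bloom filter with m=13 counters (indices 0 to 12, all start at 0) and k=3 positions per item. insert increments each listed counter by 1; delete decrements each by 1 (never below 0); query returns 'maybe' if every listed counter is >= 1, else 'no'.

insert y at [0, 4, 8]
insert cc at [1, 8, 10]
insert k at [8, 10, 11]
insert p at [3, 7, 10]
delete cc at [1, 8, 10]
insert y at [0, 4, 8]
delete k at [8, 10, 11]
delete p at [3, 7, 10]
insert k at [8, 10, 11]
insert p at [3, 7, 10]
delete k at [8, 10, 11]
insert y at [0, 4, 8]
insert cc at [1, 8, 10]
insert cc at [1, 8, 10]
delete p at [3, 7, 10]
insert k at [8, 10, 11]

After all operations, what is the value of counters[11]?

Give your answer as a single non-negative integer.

Answer: 1

Derivation:
Step 1: insert y at [0, 4, 8] -> counters=[1,0,0,0,1,0,0,0,1,0,0,0,0]
Step 2: insert cc at [1, 8, 10] -> counters=[1,1,0,0,1,0,0,0,2,0,1,0,0]
Step 3: insert k at [8, 10, 11] -> counters=[1,1,0,0,1,0,0,0,3,0,2,1,0]
Step 4: insert p at [3, 7, 10] -> counters=[1,1,0,1,1,0,0,1,3,0,3,1,0]
Step 5: delete cc at [1, 8, 10] -> counters=[1,0,0,1,1,0,0,1,2,0,2,1,0]
Step 6: insert y at [0, 4, 8] -> counters=[2,0,0,1,2,0,0,1,3,0,2,1,0]
Step 7: delete k at [8, 10, 11] -> counters=[2,0,0,1,2,0,0,1,2,0,1,0,0]
Step 8: delete p at [3, 7, 10] -> counters=[2,0,0,0,2,0,0,0,2,0,0,0,0]
Step 9: insert k at [8, 10, 11] -> counters=[2,0,0,0,2,0,0,0,3,0,1,1,0]
Step 10: insert p at [3, 7, 10] -> counters=[2,0,0,1,2,0,0,1,3,0,2,1,0]
Step 11: delete k at [8, 10, 11] -> counters=[2,0,0,1,2,0,0,1,2,0,1,0,0]
Step 12: insert y at [0, 4, 8] -> counters=[3,0,0,1,3,0,0,1,3,0,1,0,0]
Step 13: insert cc at [1, 8, 10] -> counters=[3,1,0,1,3,0,0,1,4,0,2,0,0]
Step 14: insert cc at [1, 8, 10] -> counters=[3,2,0,1,3,0,0,1,5,0,3,0,0]
Step 15: delete p at [3, 7, 10] -> counters=[3,2,0,0,3,0,0,0,5,0,2,0,0]
Step 16: insert k at [8, 10, 11] -> counters=[3,2,0,0,3,0,0,0,6,0,3,1,0]
Final counters=[3,2,0,0,3,0,0,0,6,0,3,1,0] -> counters[11]=1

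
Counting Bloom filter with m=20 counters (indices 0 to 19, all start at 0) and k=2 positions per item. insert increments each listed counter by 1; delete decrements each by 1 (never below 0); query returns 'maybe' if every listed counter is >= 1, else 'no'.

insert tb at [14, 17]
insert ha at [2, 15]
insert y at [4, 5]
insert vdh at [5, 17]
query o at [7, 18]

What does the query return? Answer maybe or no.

Step 1: insert tb at [14, 17] -> counters=[0,0,0,0,0,0,0,0,0,0,0,0,0,0,1,0,0,1,0,0]
Step 2: insert ha at [2, 15] -> counters=[0,0,1,0,0,0,0,0,0,0,0,0,0,0,1,1,0,1,0,0]
Step 3: insert y at [4, 5] -> counters=[0,0,1,0,1,1,0,0,0,0,0,0,0,0,1,1,0,1,0,0]
Step 4: insert vdh at [5, 17] -> counters=[0,0,1,0,1,2,0,0,0,0,0,0,0,0,1,1,0,2,0,0]
Query o: check counters[7]=0 counters[18]=0 -> no

Answer: no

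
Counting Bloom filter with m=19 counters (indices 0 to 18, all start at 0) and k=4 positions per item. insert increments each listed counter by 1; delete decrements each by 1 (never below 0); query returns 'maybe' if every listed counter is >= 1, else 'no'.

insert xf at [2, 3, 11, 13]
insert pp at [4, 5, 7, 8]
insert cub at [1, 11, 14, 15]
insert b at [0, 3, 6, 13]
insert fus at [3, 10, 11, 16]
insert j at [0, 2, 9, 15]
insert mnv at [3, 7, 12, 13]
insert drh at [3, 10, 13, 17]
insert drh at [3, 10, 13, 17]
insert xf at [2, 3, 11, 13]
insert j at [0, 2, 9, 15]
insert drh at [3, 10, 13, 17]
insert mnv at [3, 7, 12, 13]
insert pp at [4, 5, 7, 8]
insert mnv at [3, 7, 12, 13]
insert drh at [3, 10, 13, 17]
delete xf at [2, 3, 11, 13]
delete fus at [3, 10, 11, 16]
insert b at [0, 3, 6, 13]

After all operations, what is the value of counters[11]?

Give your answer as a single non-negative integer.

Step 1: insert xf at [2, 3, 11, 13] -> counters=[0,0,1,1,0,0,0,0,0,0,0,1,0,1,0,0,0,0,0]
Step 2: insert pp at [4, 5, 7, 8] -> counters=[0,0,1,1,1,1,0,1,1,0,0,1,0,1,0,0,0,0,0]
Step 3: insert cub at [1, 11, 14, 15] -> counters=[0,1,1,1,1,1,0,1,1,0,0,2,0,1,1,1,0,0,0]
Step 4: insert b at [0, 3, 6, 13] -> counters=[1,1,1,2,1,1,1,1,1,0,0,2,0,2,1,1,0,0,0]
Step 5: insert fus at [3, 10, 11, 16] -> counters=[1,1,1,3,1,1,1,1,1,0,1,3,0,2,1,1,1,0,0]
Step 6: insert j at [0, 2, 9, 15] -> counters=[2,1,2,3,1,1,1,1,1,1,1,3,0,2,1,2,1,0,0]
Step 7: insert mnv at [3, 7, 12, 13] -> counters=[2,1,2,4,1,1,1,2,1,1,1,3,1,3,1,2,1,0,0]
Step 8: insert drh at [3, 10, 13, 17] -> counters=[2,1,2,5,1,1,1,2,1,1,2,3,1,4,1,2,1,1,0]
Step 9: insert drh at [3, 10, 13, 17] -> counters=[2,1,2,6,1,1,1,2,1,1,3,3,1,5,1,2,1,2,0]
Step 10: insert xf at [2, 3, 11, 13] -> counters=[2,1,3,7,1,1,1,2,1,1,3,4,1,6,1,2,1,2,0]
Step 11: insert j at [0, 2, 9, 15] -> counters=[3,1,4,7,1,1,1,2,1,2,3,4,1,6,1,3,1,2,0]
Step 12: insert drh at [3, 10, 13, 17] -> counters=[3,1,4,8,1,1,1,2,1,2,4,4,1,7,1,3,1,3,0]
Step 13: insert mnv at [3, 7, 12, 13] -> counters=[3,1,4,9,1,1,1,3,1,2,4,4,2,8,1,3,1,3,0]
Step 14: insert pp at [4, 5, 7, 8] -> counters=[3,1,4,9,2,2,1,4,2,2,4,4,2,8,1,3,1,3,0]
Step 15: insert mnv at [3, 7, 12, 13] -> counters=[3,1,4,10,2,2,1,5,2,2,4,4,3,9,1,3,1,3,0]
Step 16: insert drh at [3, 10, 13, 17] -> counters=[3,1,4,11,2,2,1,5,2,2,5,4,3,10,1,3,1,4,0]
Step 17: delete xf at [2, 3, 11, 13] -> counters=[3,1,3,10,2,2,1,5,2,2,5,3,3,9,1,3,1,4,0]
Step 18: delete fus at [3, 10, 11, 16] -> counters=[3,1,3,9,2,2,1,5,2,2,4,2,3,9,1,3,0,4,0]
Step 19: insert b at [0, 3, 6, 13] -> counters=[4,1,3,10,2,2,2,5,2,2,4,2,3,10,1,3,0,4,0]
Final counters=[4,1,3,10,2,2,2,5,2,2,4,2,3,10,1,3,0,4,0] -> counters[11]=2

Answer: 2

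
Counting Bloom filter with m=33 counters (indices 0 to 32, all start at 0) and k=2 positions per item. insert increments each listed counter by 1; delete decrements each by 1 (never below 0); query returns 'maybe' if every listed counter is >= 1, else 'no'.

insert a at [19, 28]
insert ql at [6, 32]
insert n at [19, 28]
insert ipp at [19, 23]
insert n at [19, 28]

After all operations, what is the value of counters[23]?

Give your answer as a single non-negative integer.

Step 1: insert a at [19, 28] -> counters=[0,0,0,0,0,0,0,0,0,0,0,0,0,0,0,0,0,0,0,1,0,0,0,0,0,0,0,0,1,0,0,0,0]
Step 2: insert ql at [6, 32] -> counters=[0,0,0,0,0,0,1,0,0,0,0,0,0,0,0,0,0,0,0,1,0,0,0,0,0,0,0,0,1,0,0,0,1]
Step 3: insert n at [19, 28] -> counters=[0,0,0,0,0,0,1,0,0,0,0,0,0,0,0,0,0,0,0,2,0,0,0,0,0,0,0,0,2,0,0,0,1]
Step 4: insert ipp at [19, 23] -> counters=[0,0,0,0,0,0,1,0,0,0,0,0,0,0,0,0,0,0,0,3,0,0,0,1,0,0,0,0,2,0,0,0,1]
Step 5: insert n at [19, 28] -> counters=[0,0,0,0,0,0,1,0,0,0,0,0,0,0,0,0,0,0,0,4,0,0,0,1,0,0,0,0,3,0,0,0,1]
Final counters=[0,0,0,0,0,0,1,0,0,0,0,0,0,0,0,0,0,0,0,4,0,0,0,1,0,0,0,0,3,0,0,0,1] -> counters[23]=1

Answer: 1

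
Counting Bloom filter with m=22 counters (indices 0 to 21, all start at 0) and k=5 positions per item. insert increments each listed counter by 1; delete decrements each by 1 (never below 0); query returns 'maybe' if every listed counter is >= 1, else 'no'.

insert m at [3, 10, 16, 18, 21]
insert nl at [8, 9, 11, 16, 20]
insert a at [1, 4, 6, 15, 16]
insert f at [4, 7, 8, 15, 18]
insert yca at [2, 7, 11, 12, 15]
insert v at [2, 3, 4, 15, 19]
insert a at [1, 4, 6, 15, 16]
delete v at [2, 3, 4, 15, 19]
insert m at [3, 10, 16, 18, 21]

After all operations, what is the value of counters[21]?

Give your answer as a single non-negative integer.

Step 1: insert m at [3, 10, 16, 18, 21] -> counters=[0,0,0,1,0,0,0,0,0,0,1,0,0,0,0,0,1,0,1,0,0,1]
Step 2: insert nl at [8, 9, 11, 16, 20] -> counters=[0,0,0,1,0,0,0,0,1,1,1,1,0,0,0,0,2,0,1,0,1,1]
Step 3: insert a at [1, 4, 6, 15, 16] -> counters=[0,1,0,1,1,0,1,0,1,1,1,1,0,0,0,1,3,0,1,0,1,1]
Step 4: insert f at [4, 7, 8, 15, 18] -> counters=[0,1,0,1,2,0,1,1,2,1,1,1,0,0,0,2,3,0,2,0,1,1]
Step 5: insert yca at [2, 7, 11, 12, 15] -> counters=[0,1,1,1,2,0,1,2,2,1,1,2,1,0,0,3,3,0,2,0,1,1]
Step 6: insert v at [2, 3, 4, 15, 19] -> counters=[0,1,2,2,3,0,1,2,2,1,1,2,1,0,0,4,3,0,2,1,1,1]
Step 7: insert a at [1, 4, 6, 15, 16] -> counters=[0,2,2,2,4,0,2,2,2,1,1,2,1,0,0,5,4,0,2,1,1,1]
Step 8: delete v at [2, 3, 4, 15, 19] -> counters=[0,2,1,1,3,0,2,2,2,1,1,2,1,0,0,4,4,0,2,0,1,1]
Step 9: insert m at [3, 10, 16, 18, 21] -> counters=[0,2,1,2,3,0,2,2,2,1,2,2,1,0,0,4,5,0,3,0,1,2]
Final counters=[0,2,1,2,3,0,2,2,2,1,2,2,1,0,0,4,5,0,3,0,1,2] -> counters[21]=2

Answer: 2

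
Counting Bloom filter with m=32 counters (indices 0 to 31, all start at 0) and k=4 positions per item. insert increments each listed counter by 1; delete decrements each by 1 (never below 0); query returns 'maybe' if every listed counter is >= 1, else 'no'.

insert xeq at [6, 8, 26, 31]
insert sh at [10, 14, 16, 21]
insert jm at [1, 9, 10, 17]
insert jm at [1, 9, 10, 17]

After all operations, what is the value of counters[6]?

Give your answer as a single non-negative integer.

Step 1: insert xeq at [6, 8, 26, 31] -> counters=[0,0,0,0,0,0,1,0,1,0,0,0,0,0,0,0,0,0,0,0,0,0,0,0,0,0,1,0,0,0,0,1]
Step 2: insert sh at [10, 14, 16, 21] -> counters=[0,0,0,0,0,0,1,0,1,0,1,0,0,0,1,0,1,0,0,0,0,1,0,0,0,0,1,0,0,0,0,1]
Step 3: insert jm at [1, 9, 10, 17] -> counters=[0,1,0,0,0,0,1,0,1,1,2,0,0,0,1,0,1,1,0,0,0,1,0,0,0,0,1,0,0,0,0,1]
Step 4: insert jm at [1, 9, 10, 17] -> counters=[0,2,0,0,0,0,1,0,1,2,3,0,0,0,1,0,1,2,0,0,0,1,0,0,0,0,1,0,0,0,0,1]
Final counters=[0,2,0,0,0,0,1,0,1,2,3,0,0,0,1,0,1,2,0,0,0,1,0,0,0,0,1,0,0,0,0,1] -> counters[6]=1

Answer: 1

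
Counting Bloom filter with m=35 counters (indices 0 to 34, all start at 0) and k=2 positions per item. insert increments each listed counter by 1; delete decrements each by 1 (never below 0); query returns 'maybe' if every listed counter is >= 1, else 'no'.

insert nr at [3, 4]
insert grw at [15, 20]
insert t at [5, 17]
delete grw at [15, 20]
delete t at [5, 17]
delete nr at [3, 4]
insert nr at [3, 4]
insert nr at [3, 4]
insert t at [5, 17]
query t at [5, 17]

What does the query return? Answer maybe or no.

Step 1: insert nr at [3, 4] -> counters=[0,0,0,1,1,0,0,0,0,0,0,0,0,0,0,0,0,0,0,0,0,0,0,0,0,0,0,0,0,0,0,0,0,0,0]
Step 2: insert grw at [15, 20] -> counters=[0,0,0,1,1,0,0,0,0,0,0,0,0,0,0,1,0,0,0,0,1,0,0,0,0,0,0,0,0,0,0,0,0,0,0]
Step 3: insert t at [5, 17] -> counters=[0,0,0,1,1,1,0,0,0,0,0,0,0,0,0,1,0,1,0,0,1,0,0,0,0,0,0,0,0,0,0,0,0,0,0]
Step 4: delete grw at [15, 20] -> counters=[0,0,0,1,1,1,0,0,0,0,0,0,0,0,0,0,0,1,0,0,0,0,0,0,0,0,0,0,0,0,0,0,0,0,0]
Step 5: delete t at [5, 17] -> counters=[0,0,0,1,1,0,0,0,0,0,0,0,0,0,0,0,0,0,0,0,0,0,0,0,0,0,0,0,0,0,0,0,0,0,0]
Step 6: delete nr at [3, 4] -> counters=[0,0,0,0,0,0,0,0,0,0,0,0,0,0,0,0,0,0,0,0,0,0,0,0,0,0,0,0,0,0,0,0,0,0,0]
Step 7: insert nr at [3, 4] -> counters=[0,0,0,1,1,0,0,0,0,0,0,0,0,0,0,0,0,0,0,0,0,0,0,0,0,0,0,0,0,0,0,0,0,0,0]
Step 8: insert nr at [3, 4] -> counters=[0,0,0,2,2,0,0,0,0,0,0,0,0,0,0,0,0,0,0,0,0,0,0,0,0,0,0,0,0,0,0,0,0,0,0]
Step 9: insert t at [5, 17] -> counters=[0,0,0,2,2,1,0,0,0,0,0,0,0,0,0,0,0,1,0,0,0,0,0,0,0,0,0,0,0,0,0,0,0,0,0]
Query t: check counters[5]=1 counters[17]=1 -> maybe

Answer: maybe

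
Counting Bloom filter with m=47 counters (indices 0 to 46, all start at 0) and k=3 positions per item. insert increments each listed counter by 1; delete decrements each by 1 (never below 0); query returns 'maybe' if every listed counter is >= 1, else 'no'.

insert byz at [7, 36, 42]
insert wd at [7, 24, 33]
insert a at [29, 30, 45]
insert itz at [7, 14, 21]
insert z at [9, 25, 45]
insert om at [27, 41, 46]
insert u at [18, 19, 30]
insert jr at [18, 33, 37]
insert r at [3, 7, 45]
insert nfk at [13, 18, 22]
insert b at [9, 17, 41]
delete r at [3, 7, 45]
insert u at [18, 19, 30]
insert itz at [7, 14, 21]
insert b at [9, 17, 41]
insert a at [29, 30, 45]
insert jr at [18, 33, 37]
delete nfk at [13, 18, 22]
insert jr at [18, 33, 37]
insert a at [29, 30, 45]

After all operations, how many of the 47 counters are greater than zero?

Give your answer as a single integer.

Answer: 19

Derivation:
Step 1: insert byz at [7, 36, 42] -> counters=[0,0,0,0,0,0,0,1,0,0,0,0,0,0,0,0,0,0,0,0,0,0,0,0,0,0,0,0,0,0,0,0,0,0,0,0,1,0,0,0,0,0,1,0,0,0,0]
Step 2: insert wd at [7, 24, 33] -> counters=[0,0,0,0,0,0,0,2,0,0,0,0,0,0,0,0,0,0,0,0,0,0,0,0,1,0,0,0,0,0,0,0,0,1,0,0,1,0,0,0,0,0,1,0,0,0,0]
Step 3: insert a at [29, 30, 45] -> counters=[0,0,0,0,0,0,0,2,0,0,0,0,0,0,0,0,0,0,0,0,0,0,0,0,1,0,0,0,0,1,1,0,0,1,0,0,1,0,0,0,0,0,1,0,0,1,0]
Step 4: insert itz at [7, 14, 21] -> counters=[0,0,0,0,0,0,0,3,0,0,0,0,0,0,1,0,0,0,0,0,0,1,0,0,1,0,0,0,0,1,1,0,0,1,0,0,1,0,0,0,0,0,1,0,0,1,0]
Step 5: insert z at [9, 25, 45] -> counters=[0,0,0,0,0,0,0,3,0,1,0,0,0,0,1,0,0,0,0,0,0,1,0,0,1,1,0,0,0,1,1,0,0,1,0,0,1,0,0,0,0,0,1,0,0,2,0]
Step 6: insert om at [27, 41, 46] -> counters=[0,0,0,0,0,0,0,3,0,1,0,0,0,0,1,0,0,0,0,0,0,1,0,0,1,1,0,1,0,1,1,0,0,1,0,0,1,0,0,0,0,1,1,0,0,2,1]
Step 7: insert u at [18, 19, 30] -> counters=[0,0,0,0,0,0,0,3,0,1,0,0,0,0,1,0,0,0,1,1,0,1,0,0,1,1,0,1,0,1,2,0,0,1,0,0,1,0,0,0,0,1,1,0,0,2,1]
Step 8: insert jr at [18, 33, 37] -> counters=[0,0,0,0,0,0,0,3,0,1,0,0,0,0,1,0,0,0,2,1,0,1,0,0,1,1,0,1,0,1,2,0,0,2,0,0,1,1,0,0,0,1,1,0,0,2,1]
Step 9: insert r at [3, 7, 45] -> counters=[0,0,0,1,0,0,0,4,0,1,0,0,0,0,1,0,0,0,2,1,0,1,0,0,1,1,0,1,0,1,2,0,0,2,0,0,1,1,0,0,0,1,1,0,0,3,1]
Step 10: insert nfk at [13, 18, 22] -> counters=[0,0,0,1,0,0,0,4,0,1,0,0,0,1,1,0,0,0,3,1,0,1,1,0,1,1,0,1,0,1,2,0,0,2,0,0,1,1,0,0,0,1,1,0,0,3,1]
Step 11: insert b at [9, 17, 41] -> counters=[0,0,0,1,0,0,0,4,0,2,0,0,0,1,1,0,0,1,3,1,0,1,1,0,1,1,0,1,0,1,2,0,0,2,0,0,1,1,0,0,0,2,1,0,0,3,1]
Step 12: delete r at [3, 7, 45] -> counters=[0,0,0,0,0,0,0,3,0,2,0,0,0,1,1,0,0,1,3,1,0,1,1,0,1,1,0,1,0,1,2,0,0,2,0,0,1,1,0,0,0,2,1,0,0,2,1]
Step 13: insert u at [18, 19, 30] -> counters=[0,0,0,0,0,0,0,3,0,2,0,0,0,1,1,0,0,1,4,2,0,1,1,0,1,1,0,1,0,1,3,0,0,2,0,0,1,1,0,0,0,2,1,0,0,2,1]
Step 14: insert itz at [7, 14, 21] -> counters=[0,0,0,0,0,0,0,4,0,2,0,0,0,1,2,0,0,1,4,2,0,2,1,0,1,1,0,1,0,1,3,0,0,2,0,0,1,1,0,0,0,2,1,0,0,2,1]
Step 15: insert b at [9, 17, 41] -> counters=[0,0,0,0,0,0,0,4,0,3,0,0,0,1,2,0,0,2,4,2,0,2,1,0,1,1,0,1,0,1,3,0,0,2,0,0,1,1,0,0,0,3,1,0,0,2,1]
Step 16: insert a at [29, 30, 45] -> counters=[0,0,0,0,0,0,0,4,0,3,0,0,0,1,2,0,0,2,4,2,0,2,1,0,1,1,0,1,0,2,4,0,0,2,0,0,1,1,0,0,0,3,1,0,0,3,1]
Step 17: insert jr at [18, 33, 37] -> counters=[0,0,0,0,0,0,0,4,0,3,0,0,0,1,2,0,0,2,5,2,0,2,1,0,1,1,0,1,0,2,4,0,0,3,0,0,1,2,0,0,0,3,1,0,0,3,1]
Step 18: delete nfk at [13, 18, 22] -> counters=[0,0,0,0,0,0,0,4,0,3,0,0,0,0,2,0,0,2,4,2,0,2,0,0,1,1,0,1,0,2,4,0,0,3,0,0,1,2,0,0,0,3,1,0,0,3,1]
Step 19: insert jr at [18, 33, 37] -> counters=[0,0,0,0,0,0,0,4,0,3,0,0,0,0,2,0,0,2,5,2,0,2,0,0,1,1,0,1,0,2,4,0,0,4,0,0,1,3,0,0,0,3,1,0,0,3,1]
Step 20: insert a at [29, 30, 45] -> counters=[0,0,0,0,0,0,0,4,0,3,0,0,0,0,2,0,0,2,5,2,0,2,0,0,1,1,0,1,0,3,5,0,0,4,0,0,1,3,0,0,0,3,1,0,0,4,1]
Final counters=[0,0,0,0,0,0,0,4,0,3,0,0,0,0,2,0,0,2,5,2,0,2,0,0,1,1,0,1,0,3,5,0,0,4,0,0,1,3,0,0,0,3,1,0,0,4,1] -> 19 nonzero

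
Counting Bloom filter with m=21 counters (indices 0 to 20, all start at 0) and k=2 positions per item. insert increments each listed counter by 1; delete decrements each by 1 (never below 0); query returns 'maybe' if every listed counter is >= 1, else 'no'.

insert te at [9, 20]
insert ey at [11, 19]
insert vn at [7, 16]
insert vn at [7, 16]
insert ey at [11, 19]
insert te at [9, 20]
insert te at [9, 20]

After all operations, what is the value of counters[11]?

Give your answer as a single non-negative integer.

Answer: 2

Derivation:
Step 1: insert te at [9, 20] -> counters=[0,0,0,0,0,0,0,0,0,1,0,0,0,0,0,0,0,0,0,0,1]
Step 2: insert ey at [11, 19] -> counters=[0,0,0,0,0,0,0,0,0,1,0,1,0,0,0,0,0,0,0,1,1]
Step 3: insert vn at [7, 16] -> counters=[0,0,0,0,0,0,0,1,0,1,0,1,0,0,0,0,1,0,0,1,1]
Step 4: insert vn at [7, 16] -> counters=[0,0,0,0,0,0,0,2,0,1,0,1,0,0,0,0,2,0,0,1,1]
Step 5: insert ey at [11, 19] -> counters=[0,0,0,0,0,0,0,2,0,1,0,2,0,0,0,0,2,0,0,2,1]
Step 6: insert te at [9, 20] -> counters=[0,0,0,0,0,0,0,2,0,2,0,2,0,0,0,0,2,0,0,2,2]
Step 7: insert te at [9, 20] -> counters=[0,0,0,0,0,0,0,2,0,3,0,2,0,0,0,0,2,0,0,2,3]
Final counters=[0,0,0,0,0,0,0,2,0,3,0,2,0,0,0,0,2,0,0,2,3] -> counters[11]=2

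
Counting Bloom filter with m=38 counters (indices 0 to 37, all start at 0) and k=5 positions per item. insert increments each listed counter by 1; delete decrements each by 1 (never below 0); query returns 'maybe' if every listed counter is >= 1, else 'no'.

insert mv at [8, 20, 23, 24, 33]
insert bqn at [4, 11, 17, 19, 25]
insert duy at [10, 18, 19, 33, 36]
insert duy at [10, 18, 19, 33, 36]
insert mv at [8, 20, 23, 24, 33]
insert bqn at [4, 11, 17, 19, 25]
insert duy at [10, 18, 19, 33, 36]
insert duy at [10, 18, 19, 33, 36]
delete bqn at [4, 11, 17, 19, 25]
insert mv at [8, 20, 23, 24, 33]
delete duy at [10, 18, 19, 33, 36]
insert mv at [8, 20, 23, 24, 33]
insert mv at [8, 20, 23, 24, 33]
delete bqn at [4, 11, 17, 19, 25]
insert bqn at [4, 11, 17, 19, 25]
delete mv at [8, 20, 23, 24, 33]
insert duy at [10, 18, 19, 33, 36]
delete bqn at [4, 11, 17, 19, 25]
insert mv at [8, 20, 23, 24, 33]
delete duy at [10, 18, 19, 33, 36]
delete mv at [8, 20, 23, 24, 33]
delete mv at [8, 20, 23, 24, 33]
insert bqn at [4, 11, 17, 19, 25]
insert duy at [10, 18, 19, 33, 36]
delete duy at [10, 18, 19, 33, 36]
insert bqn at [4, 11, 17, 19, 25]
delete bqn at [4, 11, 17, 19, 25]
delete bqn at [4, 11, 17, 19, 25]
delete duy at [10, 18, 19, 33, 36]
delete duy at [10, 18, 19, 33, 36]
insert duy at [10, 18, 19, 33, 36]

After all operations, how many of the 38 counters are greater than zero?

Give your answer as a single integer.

Step 1: insert mv at [8, 20, 23, 24, 33] -> counters=[0,0,0,0,0,0,0,0,1,0,0,0,0,0,0,0,0,0,0,0,1,0,0,1,1,0,0,0,0,0,0,0,0,1,0,0,0,0]
Step 2: insert bqn at [4, 11, 17, 19, 25] -> counters=[0,0,0,0,1,0,0,0,1,0,0,1,0,0,0,0,0,1,0,1,1,0,0,1,1,1,0,0,0,0,0,0,0,1,0,0,0,0]
Step 3: insert duy at [10, 18, 19, 33, 36] -> counters=[0,0,0,0,1,0,0,0,1,0,1,1,0,0,0,0,0,1,1,2,1,0,0,1,1,1,0,0,0,0,0,0,0,2,0,0,1,0]
Step 4: insert duy at [10, 18, 19, 33, 36] -> counters=[0,0,0,0,1,0,0,0,1,0,2,1,0,0,0,0,0,1,2,3,1,0,0,1,1,1,0,0,0,0,0,0,0,3,0,0,2,0]
Step 5: insert mv at [8, 20, 23, 24, 33] -> counters=[0,0,0,0,1,0,0,0,2,0,2,1,0,0,0,0,0,1,2,3,2,0,0,2,2,1,0,0,0,0,0,0,0,4,0,0,2,0]
Step 6: insert bqn at [4, 11, 17, 19, 25] -> counters=[0,0,0,0,2,0,0,0,2,0,2,2,0,0,0,0,0,2,2,4,2,0,0,2,2,2,0,0,0,0,0,0,0,4,0,0,2,0]
Step 7: insert duy at [10, 18, 19, 33, 36] -> counters=[0,0,0,0,2,0,0,0,2,0,3,2,0,0,0,0,0,2,3,5,2,0,0,2,2,2,0,0,0,0,0,0,0,5,0,0,3,0]
Step 8: insert duy at [10, 18, 19, 33, 36] -> counters=[0,0,0,0,2,0,0,0,2,0,4,2,0,0,0,0,0,2,4,6,2,0,0,2,2,2,0,0,0,0,0,0,0,6,0,0,4,0]
Step 9: delete bqn at [4, 11, 17, 19, 25] -> counters=[0,0,0,0,1,0,0,0,2,0,4,1,0,0,0,0,0,1,4,5,2,0,0,2,2,1,0,0,0,0,0,0,0,6,0,0,4,0]
Step 10: insert mv at [8, 20, 23, 24, 33] -> counters=[0,0,0,0,1,0,0,0,3,0,4,1,0,0,0,0,0,1,4,5,3,0,0,3,3,1,0,0,0,0,0,0,0,7,0,0,4,0]
Step 11: delete duy at [10, 18, 19, 33, 36] -> counters=[0,0,0,0,1,0,0,0,3,0,3,1,0,0,0,0,0,1,3,4,3,0,0,3,3,1,0,0,0,0,0,0,0,6,0,0,3,0]
Step 12: insert mv at [8, 20, 23, 24, 33] -> counters=[0,0,0,0,1,0,0,0,4,0,3,1,0,0,0,0,0,1,3,4,4,0,0,4,4,1,0,0,0,0,0,0,0,7,0,0,3,0]
Step 13: insert mv at [8, 20, 23, 24, 33] -> counters=[0,0,0,0,1,0,0,0,5,0,3,1,0,0,0,0,0,1,3,4,5,0,0,5,5,1,0,0,0,0,0,0,0,8,0,0,3,0]
Step 14: delete bqn at [4, 11, 17, 19, 25] -> counters=[0,0,0,0,0,0,0,0,5,0,3,0,0,0,0,0,0,0,3,3,5,0,0,5,5,0,0,0,0,0,0,0,0,8,0,0,3,0]
Step 15: insert bqn at [4, 11, 17, 19, 25] -> counters=[0,0,0,0,1,0,0,0,5,0,3,1,0,0,0,0,0,1,3,4,5,0,0,5,5,1,0,0,0,0,0,0,0,8,0,0,3,0]
Step 16: delete mv at [8, 20, 23, 24, 33] -> counters=[0,0,0,0,1,0,0,0,4,0,3,1,0,0,0,0,0,1,3,4,4,0,0,4,4,1,0,0,0,0,0,0,0,7,0,0,3,0]
Step 17: insert duy at [10, 18, 19, 33, 36] -> counters=[0,0,0,0,1,0,0,0,4,0,4,1,0,0,0,0,0,1,4,5,4,0,0,4,4,1,0,0,0,0,0,0,0,8,0,0,4,0]
Step 18: delete bqn at [4, 11, 17, 19, 25] -> counters=[0,0,0,0,0,0,0,0,4,0,4,0,0,0,0,0,0,0,4,4,4,0,0,4,4,0,0,0,0,0,0,0,0,8,0,0,4,0]
Step 19: insert mv at [8, 20, 23, 24, 33] -> counters=[0,0,0,0,0,0,0,0,5,0,4,0,0,0,0,0,0,0,4,4,5,0,0,5,5,0,0,0,0,0,0,0,0,9,0,0,4,0]
Step 20: delete duy at [10, 18, 19, 33, 36] -> counters=[0,0,0,0,0,0,0,0,5,0,3,0,0,0,0,0,0,0,3,3,5,0,0,5,5,0,0,0,0,0,0,0,0,8,0,0,3,0]
Step 21: delete mv at [8, 20, 23, 24, 33] -> counters=[0,0,0,0,0,0,0,0,4,0,3,0,0,0,0,0,0,0,3,3,4,0,0,4,4,0,0,0,0,0,0,0,0,7,0,0,3,0]
Step 22: delete mv at [8, 20, 23, 24, 33] -> counters=[0,0,0,0,0,0,0,0,3,0,3,0,0,0,0,0,0,0,3,3,3,0,0,3,3,0,0,0,0,0,0,0,0,6,0,0,3,0]
Step 23: insert bqn at [4, 11, 17, 19, 25] -> counters=[0,0,0,0,1,0,0,0,3,0,3,1,0,0,0,0,0,1,3,4,3,0,0,3,3,1,0,0,0,0,0,0,0,6,0,0,3,0]
Step 24: insert duy at [10, 18, 19, 33, 36] -> counters=[0,0,0,0,1,0,0,0,3,0,4,1,0,0,0,0,0,1,4,5,3,0,0,3,3,1,0,0,0,0,0,0,0,7,0,0,4,0]
Step 25: delete duy at [10, 18, 19, 33, 36] -> counters=[0,0,0,0,1,0,0,0,3,0,3,1,0,0,0,0,0,1,3,4,3,0,0,3,3,1,0,0,0,0,0,0,0,6,0,0,3,0]
Step 26: insert bqn at [4, 11, 17, 19, 25] -> counters=[0,0,0,0,2,0,0,0,3,0,3,2,0,0,0,0,0,2,3,5,3,0,0,3,3,2,0,0,0,0,0,0,0,6,0,0,3,0]
Step 27: delete bqn at [4, 11, 17, 19, 25] -> counters=[0,0,0,0,1,0,0,0,3,0,3,1,0,0,0,0,0,1,3,4,3,0,0,3,3,1,0,0,0,0,0,0,0,6,0,0,3,0]
Step 28: delete bqn at [4, 11, 17, 19, 25] -> counters=[0,0,0,0,0,0,0,0,3,0,3,0,0,0,0,0,0,0,3,3,3,0,0,3,3,0,0,0,0,0,0,0,0,6,0,0,3,0]
Step 29: delete duy at [10, 18, 19, 33, 36] -> counters=[0,0,0,0,0,0,0,0,3,0,2,0,0,0,0,0,0,0,2,2,3,0,0,3,3,0,0,0,0,0,0,0,0,5,0,0,2,0]
Step 30: delete duy at [10, 18, 19, 33, 36] -> counters=[0,0,0,0,0,0,0,0,3,0,1,0,0,0,0,0,0,0,1,1,3,0,0,3,3,0,0,0,0,0,0,0,0,4,0,0,1,0]
Step 31: insert duy at [10, 18, 19, 33, 36] -> counters=[0,0,0,0,0,0,0,0,3,0,2,0,0,0,0,0,0,0,2,2,3,0,0,3,3,0,0,0,0,0,0,0,0,5,0,0,2,0]
Final counters=[0,0,0,0,0,0,0,0,3,0,2,0,0,0,0,0,0,0,2,2,3,0,0,3,3,0,0,0,0,0,0,0,0,5,0,0,2,0] -> 9 nonzero

Answer: 9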